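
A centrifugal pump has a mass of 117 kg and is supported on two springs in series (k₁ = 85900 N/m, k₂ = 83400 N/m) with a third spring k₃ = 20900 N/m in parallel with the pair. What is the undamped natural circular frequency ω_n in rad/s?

23.2 rad/s

Series pair: k_s = k₁k₂/(k₁+k₂) = (85900)(83400)/(85900 + 83400) = 42320 N/m. In parallel with k₃: k_eq = 42320 + 20900 = 63220 N/m.
ω_n = √(k_eq/m) = √(63220/117) = √540.3 = 23.24 rad/s.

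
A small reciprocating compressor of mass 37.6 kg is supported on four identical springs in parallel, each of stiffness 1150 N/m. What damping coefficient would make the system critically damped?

832 N·s/m

Parallel springs add: k_eq = 4 × 1150 = 4600 N/m.
c_c = 2√(k_eq·m) = 2√(4600 × 37.6) = 2 × 415.9 = 831.8 N·s/m.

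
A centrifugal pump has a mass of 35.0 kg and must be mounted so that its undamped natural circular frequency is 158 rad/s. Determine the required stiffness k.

k = m·ω_n² = 35.0 × 158.0² = 35.0 × 24960 = 873700 N/m.

874000 N/m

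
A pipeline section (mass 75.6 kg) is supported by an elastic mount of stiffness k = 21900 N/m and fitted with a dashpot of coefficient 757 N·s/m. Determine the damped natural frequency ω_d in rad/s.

16.3 rad/s

ω_n = √(k/m) = √(21900/75.6) = 17.02 rad/s.
Critical damping c_c = 2√(k·m) = 2√(21900 × 75.6) = 2573 N·s/m, so ζ = c/c_c = 757/2573 = 0.2942.
ω_d = ω_n√(1 − ζ²) = 17.02 × √(1 − 0.0865) = 16.27 rad/s.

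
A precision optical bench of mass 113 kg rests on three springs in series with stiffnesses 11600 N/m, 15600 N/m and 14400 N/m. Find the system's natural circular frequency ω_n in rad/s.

Series springs: 1/k_eq = 1/11600 + 1/15600 + 1/14400 = 0.0002198, so k_eq = 4551 N/m.
ω_n = √(k_eq/m) = √(4551/113) = √40.27 = 6.346 rad/s.

6.35 rad/s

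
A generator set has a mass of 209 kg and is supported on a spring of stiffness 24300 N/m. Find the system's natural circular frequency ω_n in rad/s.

10.8 rad/s

ω_n = √(k/m) = √(24300/209) = √116.3 = 10.78 rad/s.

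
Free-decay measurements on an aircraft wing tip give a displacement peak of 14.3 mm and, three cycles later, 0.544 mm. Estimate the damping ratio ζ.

Logarithmic decrement δ = (1/n)·ln(x₀/x_n) = (1/3)·ln(14.3/0.544) = (1/3)·ln(26.29) = 1.090.
ζ = δ/√(4π² + δ²) = 1.090/√(39.48 + 1.19) = 1.090/6.377 = 0.1709.

0.171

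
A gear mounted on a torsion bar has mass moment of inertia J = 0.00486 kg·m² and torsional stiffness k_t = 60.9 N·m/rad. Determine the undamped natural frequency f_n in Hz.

ω_n = √(k_t/J) = √(60.9/0.00486) = √12530 = 111.9 rad/s.
f_n = ω_n/(2π) = 111.9/6.283 = 17.82 Hz.

17.8 Hz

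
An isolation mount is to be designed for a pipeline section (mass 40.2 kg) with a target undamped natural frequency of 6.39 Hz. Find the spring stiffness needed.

ω_n = 2πf_n = 2π × 6.39 = 40.15 rad/s.
k = m·ω_n² = 40.2 × 40.15² = 40.2 × 1612 = 64800 N/m.

64800 N/m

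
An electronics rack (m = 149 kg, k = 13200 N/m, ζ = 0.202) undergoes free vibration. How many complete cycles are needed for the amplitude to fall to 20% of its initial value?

2 cycles

Logarithmic decrement δ = 2πζ/√(1 − ζ²) = 2π × 0.2020/√(1 − 0.0408) = 1.296.
x_n/x₀ = e^(−nδ) ≤ 0.2; take ln: n ≥ ln(1/0.2)/δ = 1.609/1.296 = 1.242.
So 2 complete cycles are required.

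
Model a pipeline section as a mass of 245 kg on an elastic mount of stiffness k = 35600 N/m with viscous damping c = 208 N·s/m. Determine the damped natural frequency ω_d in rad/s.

12.0 rad/s

ω_n = √(k/m) = √(35600/245) = 12.05 rad/s.
Critical damping c_c = 2√(k·m) = 2√(35600 × 245) = 5907 N·s/m, so ζ = c/c_c = 208/5907 = 0.03521.
ω_d = ω_n√(1 − ζ²) = 12.05 × √(1 − 0.00124) = 12.05 rad/s.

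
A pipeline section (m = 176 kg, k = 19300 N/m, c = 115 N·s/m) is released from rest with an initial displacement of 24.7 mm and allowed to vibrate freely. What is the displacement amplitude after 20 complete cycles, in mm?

ζ = c/(2√(km)) = 115/(2√(19300 × 176)) = 115/3686 = 0.03120.
Logarithmic decrement δ = 2πζ/√(1 − ζ²) = 2π × 0.03120/√(1 − 0.000973) = 0.1961.
After n cycles, x_n/x₀ = e^(−nδ), so x_20 = 24.7 × e^(−20 × 0.1961) = 24.7 × 0.01979 = 0.4889 mm.

0.489 mm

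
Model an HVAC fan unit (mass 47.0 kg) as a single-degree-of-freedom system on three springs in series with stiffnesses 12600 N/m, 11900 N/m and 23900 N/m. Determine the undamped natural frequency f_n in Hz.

Series springs: 1/k_eq = 1/12600 + 1/11900 + 1/23900 = 0.0002052, so k_eq = 4872 N/m.
ω_n = √(k_eq/m) = √(4872/47.0) = √103.7 = 10.18 rad/s.
f_n = ω_n/(2π) = 10.18/6.283 = 1.620 Hz.

1.62 Hz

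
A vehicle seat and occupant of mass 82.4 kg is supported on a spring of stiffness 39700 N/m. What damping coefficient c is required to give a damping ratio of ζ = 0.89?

c_c = 2√(k·m) = 2√(39700 × 82.4) = 3617 N·s/m.
c = ζ·c_c = 0.89 × 3617 = 3219 N·s/m.

3220 N·s/m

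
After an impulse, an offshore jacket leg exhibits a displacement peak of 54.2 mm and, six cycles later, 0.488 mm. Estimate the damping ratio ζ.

Logarithmic decrement δ = (1/n)·ln(x₀/x_n) = (1/6)·ln(54.2/0.488) = (1/6)·ln(111.1) = 0.7850.
ζ = δ/√(4π² + δ²) = 0.7850/√(39.48 + 0.616) = 0.7850/6.332 = 0.1240.

0.124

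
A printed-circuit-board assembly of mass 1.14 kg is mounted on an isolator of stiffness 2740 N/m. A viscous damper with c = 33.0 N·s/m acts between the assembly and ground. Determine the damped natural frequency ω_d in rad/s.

46.8 rad/s

ω_n = √(k/m) = √(2740/1.14) = 49.03 rad/s.
Critical damping c_c = 2√(k·m) = 2√(2740 × 1.14) = 111.8 N·s/m, so ζ = c/c_c = 33.0/111.8 = 0.2952.
ω_d = ω_n√(1 − ζ²) = 49.03 × √(1 − 0.0872) = 46.84 rad/s.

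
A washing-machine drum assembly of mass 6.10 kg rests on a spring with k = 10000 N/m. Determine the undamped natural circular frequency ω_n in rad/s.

ω_n = √(k/m) = √(10000/6.10) = √1639 = 40.49 rad/s.

40.5 rad/s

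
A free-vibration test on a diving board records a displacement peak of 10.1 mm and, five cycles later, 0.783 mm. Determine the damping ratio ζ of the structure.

Logarithmic decrement δ = (1/n)·ln(x₀/x_n) = (1/5)·ln(10.1/0.783) = (1/5)·ln(12.90) = 0.5114.
ζ = δ/√(4π² + δ²) = 0.5114/√(39.48 + 0.262) = 0.5114/6.304 = 0.08113.

0.0811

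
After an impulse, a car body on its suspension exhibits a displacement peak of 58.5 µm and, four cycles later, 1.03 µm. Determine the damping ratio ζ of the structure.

0.159

Logarithmic decrement δ = (1/n)·ln(x₀/x_n) = (1/4)·ln(58.5/1.03) = (1/4)·ln(56.80) = 1.010.
ζ = δ/√(4π² + δ²) = 1.010/√(39.48 + 1.02) = 1.010/6.364 = 0.1587.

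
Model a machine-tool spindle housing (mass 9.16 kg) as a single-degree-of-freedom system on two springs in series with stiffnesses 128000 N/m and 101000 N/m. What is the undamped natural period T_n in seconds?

0.0800 s

Series springs: 1/k_eq = 1/128000 + 1/101000 = 1.771×10^-5, so k_eq = 56450 N/m.
ω_n = √(k_eq/m) = √(56450/9.16) = √6163 = 78.51 rad/s.
T_n = 2π/ω_n = 6.283/78.51 = 0.08003 s.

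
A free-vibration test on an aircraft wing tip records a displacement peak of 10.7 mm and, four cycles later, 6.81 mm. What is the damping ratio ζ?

0.0180

Logarithmic decrement δ = (1/n)·ln(x₀/x_n) = (1/4)·ln(10.7/6.81) = (1/4)·ln(1.571) = 0.1130.
ζ = δ/√(4π² + δ²) = 0.1130/√(39.48 + 0.0128) = 0.1130/6.284 = 0.01798.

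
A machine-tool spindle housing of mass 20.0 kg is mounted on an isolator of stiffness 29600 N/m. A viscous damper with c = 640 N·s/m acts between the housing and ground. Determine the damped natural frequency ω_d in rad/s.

35.0 rad/s

ω_n = √(k/m) = √(29600/20.0) = 38.47 rad/s.
Critical damping c_c = 2√(k·m) = 2√(29600 × 20.0) = 1539 N·s/m, so ζ = c/c_c = 640/1539 = 0.4159.
ω_d = ω_n√(1 − ζ²) = 38.47 × √(1 − 0.173) = 34.99 rad/s.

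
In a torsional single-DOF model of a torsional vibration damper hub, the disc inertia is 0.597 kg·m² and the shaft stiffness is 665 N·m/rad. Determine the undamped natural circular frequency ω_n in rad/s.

33.4 rad/s

ω_n = √(k_t/J) = √(665/0.597) = √1114 = 33.38 rad/s.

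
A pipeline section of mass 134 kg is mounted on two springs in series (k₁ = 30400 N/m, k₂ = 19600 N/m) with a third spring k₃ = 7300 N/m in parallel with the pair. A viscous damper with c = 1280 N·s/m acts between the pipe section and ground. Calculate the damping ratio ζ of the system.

Series pair: k_s = k₁k₂/(k₁+k₂) = (30400)(19600)/(30400 + 19600) = 11920 N/m. In parallel with k₃: k_eq = 11920 + 7300 = 19220 N/m.
ω_n = √(k_eq/m) = √(19220/134) = 11.98 rad/s.
Critical damping c_c = 2√(k_eq·m) = 2√(19220 × 134) = 3209 N·s/m, so ζ = c/c_c = 1280/3209 = 0.3988.

0.399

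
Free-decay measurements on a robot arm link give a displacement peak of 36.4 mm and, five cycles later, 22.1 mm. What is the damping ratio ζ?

Logarithmic decrement δ = (1/n)·ln(x₀/x_n) = (1/5)·ln(36.4/22.1) = (1/5)·ln(1.647) = 0.09980.
ζ = δ/√(4π² + δ²) = 0.09980/√(39.48 + 0.00996) = 0.09980/6.284 = 0.01588.

0.0159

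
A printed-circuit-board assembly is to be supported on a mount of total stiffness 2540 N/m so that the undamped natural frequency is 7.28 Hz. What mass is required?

1.21 kg

ω_n = 2πf_n = 2π × 7.28 = 45.74 rad/s.
m = k/ω_n² = 2540/45.74² = 2540/2092 = 1.214 kg.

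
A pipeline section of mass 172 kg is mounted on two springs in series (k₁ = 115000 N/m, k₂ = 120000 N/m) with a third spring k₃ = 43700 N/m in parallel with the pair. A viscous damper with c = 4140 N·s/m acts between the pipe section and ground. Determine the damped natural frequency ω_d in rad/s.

21.2 rad/s

Series pair: k_s = k₁k₂/(k₁+k₂) = (115000)(120000)/(115000 + 120000) = 58720 N/m. In parallel with k₃: k_eq = 58720 + 43700 = 102400 N/m.
ω_n = √(k_eq/m) = √(102400/172) = 24.40 rad/s.
Critical damping c_c = 2√(k_eq·m) = 2√(102400 × 172) = 8394 N·s/m, so ζ = c/c_c = 4140/8394 = 0.4932.
ω_d = ω_n√(1 − ζ²) = 24.40 × √(1 − 0.243) = 21.23 rad/s.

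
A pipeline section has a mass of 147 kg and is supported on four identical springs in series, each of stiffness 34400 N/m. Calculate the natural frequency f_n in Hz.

Series springs: 1/k_eq = 4/34400, so k_eq = 34400/4 = 8600 N/m.
ω_n = √(k_eq/m) = √(8600/147) = √58.50 = 7.649 rad/s.
f_n = ω_n/(2π) = 7.649/6.283 = 1.217 Hz.

1.22 Hz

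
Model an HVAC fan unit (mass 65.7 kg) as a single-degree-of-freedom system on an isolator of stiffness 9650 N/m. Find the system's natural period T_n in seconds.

0.518 s

ω_n = √(k/m) = √(9650/65.7) = √146.9 = 12.12 rad/s.
T_n = 2π/ω_n = 6.283/12.12 = 0.5184 s.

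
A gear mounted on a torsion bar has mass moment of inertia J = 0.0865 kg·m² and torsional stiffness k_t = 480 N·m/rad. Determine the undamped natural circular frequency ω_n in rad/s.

74.5 rad/s

ω_n = √(k_t/J) = √(480/0.0865) = √5549 = 74.49 rad/s.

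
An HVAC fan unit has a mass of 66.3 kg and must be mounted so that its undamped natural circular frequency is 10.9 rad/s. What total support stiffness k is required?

k = m·ω_n² = 66.3 × 10.90² = 66.3 × 118.8 = 7877 N/m.

7880 N/m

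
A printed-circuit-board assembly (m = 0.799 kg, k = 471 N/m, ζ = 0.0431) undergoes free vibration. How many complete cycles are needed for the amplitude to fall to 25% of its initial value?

6 cycles

Logarithmic decrement δ = 2πζ/√(1 − ζ²) = 2π × 0.04310/√(1 − 0.00186) = 0.2711.
x_n/x₀ = e^(−nδ) ≤ 0.25; take ln: n ≥ ln(1/0.25)/δ = 1.386/0.2711 = 5.114.
So 6 complete cycles are required.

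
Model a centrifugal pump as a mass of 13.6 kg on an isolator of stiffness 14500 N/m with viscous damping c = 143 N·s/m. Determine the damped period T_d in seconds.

ω_n = √(k/m) = √(14500/13.6) = 32.65 rad/s.
Critical damping c_c = 2√(k·m) = 2√(14500 × 13.6) = 888.1 N·s/m, so ζ = c/c_c = 143/888.1 = 0.1610.
ω_d = ω_n√(1 − ζ²) = 32.65 × √(1 − 0.0259) = 32.23 rad/s.
T_d = 2π/ω_d = 0.1950 s.

0.195 s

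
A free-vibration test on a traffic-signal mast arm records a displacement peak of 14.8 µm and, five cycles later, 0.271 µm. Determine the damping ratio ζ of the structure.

Logarithmic decrement δ = (1/n)·ln(x₀/x_n) = (1/5)·ln(14.8/0.271) = (1/5)·ln(54.61) = 0.8001.
ζ = δ/√(4π² + δ²) = 0.8001/√(39.48 + 0.640) = 0.8001/6.334 = 0.1263.

0.126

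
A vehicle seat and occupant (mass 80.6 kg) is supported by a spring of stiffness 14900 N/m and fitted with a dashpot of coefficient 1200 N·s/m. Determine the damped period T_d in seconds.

0.552 s

ω_n = √(k/m) = √(14900/80.6) = 13.60 rad/s.
Critical damping c_c = 2√(k·m) = 2√(14900 × 80.6) = 2192 N·s/m, so ζ = c/c_c = 1200/2192 = 0.5475.
ω_d = ω_n√(1 − ζ²) = 13.60 × √(1 − 0.300) = 11.38 rad/s.
T_d = 2π/ω_d = 0.5522 s.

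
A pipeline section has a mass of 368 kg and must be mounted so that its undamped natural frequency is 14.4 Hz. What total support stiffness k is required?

3010000 N/m

ω_n = 2πf_n = 2π × 14.4 = 90.48 rad/s.
k = m·ω_n² = 368 × 90.48² = 368 × 8186 = 3013000 N/m.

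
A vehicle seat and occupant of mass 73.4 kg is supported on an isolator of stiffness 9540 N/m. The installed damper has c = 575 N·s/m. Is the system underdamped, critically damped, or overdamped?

underdamped

c_c = 2√(k·m) = 1674 N·s/m; ζ = c/c_c = 575/1674 = 0.344.
Since ζ < 1 the system is underdamped.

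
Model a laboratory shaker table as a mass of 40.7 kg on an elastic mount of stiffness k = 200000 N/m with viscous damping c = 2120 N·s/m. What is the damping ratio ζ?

ω_n = √(k/m) = √(200000/40.7) = 70.10 rad/s.
Critical damping c_c = 2√(k·m) = 2√(200000 × 40.7) = 5706 N·s/m, so ζ = c/c_c = 2120/5706 = 0.3715.

0.372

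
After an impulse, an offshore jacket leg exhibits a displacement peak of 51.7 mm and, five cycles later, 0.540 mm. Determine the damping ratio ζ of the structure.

Logarithmic decrement δ = (1/n)·ln(x₀/x_n) = (1/5)·ln(51.7/0.540) = (1/5)·ln(95.74) = 0.9123.
ζ = δ/√(4π² + δ²) = 0.9123/√(39.48 + 0.832) = 0.9123/6.349 = 0.1437.

0.144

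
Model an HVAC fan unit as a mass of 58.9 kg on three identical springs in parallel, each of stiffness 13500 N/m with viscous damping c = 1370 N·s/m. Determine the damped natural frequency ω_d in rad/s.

Parallel springs add: k_eq = 3 × 13500 = 40500 N/m.
ω_n = √(k_eq/m) = √(40500/58.9) = 26.22 rad/s.
Critical damping c_c = 2√(k_eq·m) = 2√(40500 × 58.9) = 3089 N·s/m, so ζ = c/c_c = 1370/3089 = 0.4435.
ω_d = ω_n√(1 − ζ²) = 26.22 × √(1 − 0.197) = 23.50 rad/s.

23.5 rad/s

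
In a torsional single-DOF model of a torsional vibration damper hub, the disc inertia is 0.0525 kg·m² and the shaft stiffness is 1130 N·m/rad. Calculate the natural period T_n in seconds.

0.0428 s

ω_n = √(k_t/J) = √(1130/0.0525) = √21520 = 146.7 rad/s.
T_n = 2π/ω_n = 6.283/146.7 = 0.04283 s.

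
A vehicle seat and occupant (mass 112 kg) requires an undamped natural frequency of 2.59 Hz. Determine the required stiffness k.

29700 N/m

ω_n = 2πf_n = 2π × 2.59 = 16.27 rad/s.
k = m·ω_n² = 112 × 16.27² = 112 × 264.8 = 29660 N/m.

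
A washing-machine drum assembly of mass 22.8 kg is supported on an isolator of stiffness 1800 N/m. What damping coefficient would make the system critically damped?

c_c = 2√(k·m) = 2√(1800 × 22.8) = 2 × 202.6 = 405.2 N·s/m.

405 N·s/m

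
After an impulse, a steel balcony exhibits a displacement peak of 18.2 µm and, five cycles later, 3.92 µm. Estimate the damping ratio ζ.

Logarithmic decrement δ = (1/n)·ln(x₀/x_n) = (1/5)·ln(18.2/3.92) = (1/5)·ln(4.643) = 0.3071.
ζ = δ/√(4π² + δ²) = 0.3071/√(39.48 + 0.0943) = 0.3071/6.291 = 0.04881.

0.0488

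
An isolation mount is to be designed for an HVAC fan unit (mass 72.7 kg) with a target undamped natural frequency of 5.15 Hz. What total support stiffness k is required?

76100 N/m

ω_n = 2πf_n = 2π × 5.15 = 32.36 rad/s.
k = m·ω_n² = 72.7 × 32.36² = 72.7 × 1047 = 76120 N/m.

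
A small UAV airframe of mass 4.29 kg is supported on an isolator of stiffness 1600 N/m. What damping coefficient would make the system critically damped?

166 N·s/m

c_c = 2√(k·m) = 2√(1600 × 4.29) = 2 × 82.85 = 165.7 N·s/m.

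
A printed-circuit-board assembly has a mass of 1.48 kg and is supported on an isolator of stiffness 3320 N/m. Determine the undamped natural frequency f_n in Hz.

ω_n = √(k/m) = √(3320/1.48) = √2243 = 47.36 rad/s.
f_n = ω_n/(2π) = 47.36/6.283 = 7.538 Hz.

7.54 Hz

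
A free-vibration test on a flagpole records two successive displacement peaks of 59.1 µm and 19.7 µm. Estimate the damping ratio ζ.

Logarithmic decrement δ = (1/n)·ln(x₀/x_n) = (1/1)·ln(59.1/19.7) = (1/1)·ln(3.000) = 1.099.
ζ = δ/√(4π² + δ²) = 1.099/√(39.48 + 1.21) = 1.099/6.379 = 0.1722.

0.172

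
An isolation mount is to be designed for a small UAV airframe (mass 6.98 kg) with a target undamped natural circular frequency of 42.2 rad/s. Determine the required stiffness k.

12400 N/m

k = m·ω_n² = 6.98 × 42.20² = 6.98 × 1781 = 12430 N/m.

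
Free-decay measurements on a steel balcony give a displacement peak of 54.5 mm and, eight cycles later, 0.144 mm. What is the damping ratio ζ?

Logarithmic decrement δ = (1/n)·ln(x₀/x_n) = (1/8)·ln(54.5/0.144) = (1/8)·ln(378.5) = 0.7420.
ζ = δ/√(4π² + δ²) = 0.7420/√(39.48 + 0.551) = 0.7420/6.327 = 0.1173.

0.117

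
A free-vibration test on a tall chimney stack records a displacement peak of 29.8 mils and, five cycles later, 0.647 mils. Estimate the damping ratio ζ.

0.121

Logarithmic decrement δ = (1/n)·ln(x₀/x_n) = (1/5)·ln(29.8/0.647) = (1/5)·ln(46.06) = 0.7660.
ζ = δ/√(4π² + δ²) = 0.7660/√(39.48 + 0.587) = 0.7660/6.330 = 0.1210.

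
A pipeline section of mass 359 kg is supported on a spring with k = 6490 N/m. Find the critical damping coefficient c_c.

3050 N·s/m

c_c = 2√(k·m) = 2√(6490 × 359) = 2 × 1526 = 3053 N·s/m.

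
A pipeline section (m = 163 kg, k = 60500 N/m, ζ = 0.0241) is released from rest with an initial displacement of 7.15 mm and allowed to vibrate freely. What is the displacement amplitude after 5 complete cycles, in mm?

Logarithmic decrement δ = 2πζ/√(1 − ζ²) = 2π × 0.02410/√(1 − 0.000581) = 0.1515.
After n cycles, x_n/x₀ = e^(−nδ), so x_5 = 7.15 × e^(−5 × 0.1515) = 7.15 × 0.4689 = 3.353 mm.

3.35 mm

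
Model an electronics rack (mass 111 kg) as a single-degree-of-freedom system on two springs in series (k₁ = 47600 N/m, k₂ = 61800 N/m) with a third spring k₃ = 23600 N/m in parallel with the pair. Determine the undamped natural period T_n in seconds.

0.295 s

Series pair: k_s = k₁k₂/(k₁+k₂) = (47600)(61800)/(47600 + 61800) = 26890 N/m. In parallel with k₃: k_eq = 26890 + 23600 = 50490 N/m.
ω_n = √(k_eq/m) = √(50490/111) = √454.9 = 21.33 rad/s.
T_n = 2π/ω_n = 6.283/21.33 = 0.2946 s.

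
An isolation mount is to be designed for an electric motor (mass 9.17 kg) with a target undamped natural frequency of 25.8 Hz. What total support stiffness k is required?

241000 N/m

ω_n = 2πf_n = 2π × 25.8 = 162.1 rad/s.
k = m·ω_n² = 9.17 × 162.1² = 9.17 × 26280 = 241000 N/m.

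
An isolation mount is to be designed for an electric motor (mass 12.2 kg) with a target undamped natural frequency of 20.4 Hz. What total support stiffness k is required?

200000 N/m

ω_n = 2πf_n = 2π × 20.4 = 128.2 rad/s.
k = m·ω_n² = 12.2 × 128.2² = 12.2 × 16430 = 200400 N/m.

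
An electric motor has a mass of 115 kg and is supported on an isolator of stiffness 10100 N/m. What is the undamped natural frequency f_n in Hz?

1.49 Hz

ω_n = √(k/m) = √(10100/115) = √87.83 = 9.372 rad/s.
f_n = ω_n/(2π) = 9.372/6.283 = 1.492 Hz.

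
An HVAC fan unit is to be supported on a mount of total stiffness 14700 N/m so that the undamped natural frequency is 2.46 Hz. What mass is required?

61.5 kg

ω_n = 2πf_n = 2π × 2.46 = 15.46 rad/s.
m = k/ω_n² = 14700/15.46² = 14700/238.9 = 61.53 kg.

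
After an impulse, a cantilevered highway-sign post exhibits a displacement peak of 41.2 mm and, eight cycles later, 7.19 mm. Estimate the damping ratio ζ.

Logarithmic decrement δ = (1/n)·ln(x₀/x_n) = (1/8)·ln(41.2/7.19) = (1/8)·ln(5.730) = 0.2182.
ζ = δ/√(4π² + δ²) = 0.2182/√(39.48 + 0.0476) = 0.2182/6.287 = 0.03471.

0.0347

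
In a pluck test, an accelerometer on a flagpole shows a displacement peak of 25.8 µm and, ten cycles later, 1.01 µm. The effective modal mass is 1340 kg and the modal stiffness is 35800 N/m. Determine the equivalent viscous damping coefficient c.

713 N·s/m

Logarithmic decrement δ = (1/n)·ln(x₀/x_n) = (1/10)·ln(25.8/1.01) = (1/10)·ln(25.54) = 0.3240.
ζ = δ/√(4π² + δ²) = 0.3240/√(39.48 + 0.105) = 0.3240/6.292 = 0.05150.
c = ζ · 2√(km) = 0.05150 × 2√(35800 × 1340) = 0.05150 × 13850 = 713.5 N·s/m.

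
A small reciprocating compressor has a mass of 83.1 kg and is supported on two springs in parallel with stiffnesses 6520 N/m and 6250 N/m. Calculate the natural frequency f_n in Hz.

Parallel springs add: k_eq = 6520 + 6250 = 12770 N/m.
ω_n = √(k_eq/m) = √(12770/83.1) = √153.7 = 12.40 rad/s.
f_n = ω_n/(2π) = 12.40/6.283 = 1.973 Hz.

1.97 Hz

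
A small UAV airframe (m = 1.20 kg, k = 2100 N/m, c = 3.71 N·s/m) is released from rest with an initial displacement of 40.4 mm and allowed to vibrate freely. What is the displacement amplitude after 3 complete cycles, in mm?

ζ = c/(2√(km)) = 3.71/(2√(2100 × 1.20)) = 3.71/100.4 = 0.03695.
Logarithmic decrement δ = 2πζ/√(1 − ζ²) = 2π × 0.03695/√(1 − 0.00137) = 0.2323.
After n cycles, x_n/x₀ = e^(−nδ), so x_3 = 40.4 × e^(−3 × 0.2323) = 40.4 × 0.4981 = 20.12 mm.

20.1 mm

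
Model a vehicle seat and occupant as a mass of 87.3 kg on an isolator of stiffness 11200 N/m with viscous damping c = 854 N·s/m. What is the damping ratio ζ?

ω_n = √(k/m) = √(11200/87.3) = 11.33 rad/s.
Critical damping c_c = 2√(k·m) = 2√(11200 × 87.3) = 1978 N·s/m, so ζ = c/c_c = 854/1978 = 0.4318.

0.432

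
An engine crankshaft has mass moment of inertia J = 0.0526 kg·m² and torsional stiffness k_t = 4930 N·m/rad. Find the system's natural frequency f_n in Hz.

48.7 Hz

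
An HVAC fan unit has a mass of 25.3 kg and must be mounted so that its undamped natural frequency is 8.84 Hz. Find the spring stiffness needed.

78100 N/m

ω_n = 2πf_n = 2π × 8.84 = 55.54 rad/s.
k = m·ω_n² = 25.3 × 55.54² = 25.3 × 3085 = 78050 N/m.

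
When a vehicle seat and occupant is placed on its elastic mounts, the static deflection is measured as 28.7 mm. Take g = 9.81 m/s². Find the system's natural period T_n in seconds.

0.340 s

ω_n = √(g/δ_st) = √(9.81/0.0287) = √341.8 = 18.49 rad/s.
T_n = 2π/ω_n = 6.283/18.49 = 0.3398 s.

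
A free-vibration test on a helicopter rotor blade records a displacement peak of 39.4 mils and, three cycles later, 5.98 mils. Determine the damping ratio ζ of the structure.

Logarithmic decrement δ = (1/n)·ln(x₀/x_n) = (1/3)·ln(39.4/5.98) = (1/3)·ln(6.589) = 0.6284.
ζ = δ/√(4π² + δ²) = 0.6284/√(39.48 + 0.395) = 0.6284/6.315 = 0.09952.

0.0995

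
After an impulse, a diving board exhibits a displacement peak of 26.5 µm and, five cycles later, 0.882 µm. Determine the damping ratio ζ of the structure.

0.108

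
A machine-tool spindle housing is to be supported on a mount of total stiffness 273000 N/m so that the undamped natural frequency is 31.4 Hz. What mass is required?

ω_n = 2πf_n = 2π × 31.4 = 197.3 rad/s.
m = k/ω_n² = 273000/197.3² = 273000/38920 = 7.014 kg.

7.01 kg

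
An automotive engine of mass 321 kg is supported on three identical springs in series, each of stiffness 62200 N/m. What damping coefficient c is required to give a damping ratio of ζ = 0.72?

3710 N·s/m

Series springs: 1/k_eq = 3/62200, so k_eq = 62200/3 = 20730 N/m.
c_c = 2√(k_eq·m) = 2√(20730 × 321) = 5160 N·s/m.
c = ζ·c_c = 0.72 × 5160 = 3715 N·s/m.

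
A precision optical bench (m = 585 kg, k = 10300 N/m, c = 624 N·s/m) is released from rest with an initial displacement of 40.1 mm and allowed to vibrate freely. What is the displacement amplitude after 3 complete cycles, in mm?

3.58 mm

ζ = c/(2√(km)) = 624/(2√(10300 × 585)) = 624/4909 = 0.1271.
Logarithmic decrement δ = 2πζ/√(1 − ζ²) = 2π × 0.1271/√(1 − 0.0162) = 0.8051.
After n cycles, x_n/x₀ = e^(−nδ), so x_3 = 40.1 × e^(−3 × 0.8051) = 40.1 × 0.08933 = 3.582 mm.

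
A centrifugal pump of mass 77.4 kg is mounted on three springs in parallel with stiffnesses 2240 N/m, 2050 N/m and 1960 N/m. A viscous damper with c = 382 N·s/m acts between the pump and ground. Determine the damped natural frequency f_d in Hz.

Parallel springs add: k_eq = 2240 + 2050 + 1960 = 6250 N/m.
ω_n = √(k_eq/m) = √(6250/77.4) = 8.986 rad/s.
Critical damping c_c = 2√(k_eq·m) = 2√(6250 × 77.4) = 1391 N·s/m, so ζ = c/c_c = 382/1391 = 0.2746.
ω_d = ω_n√(1 − ζ²) = 8.986 × √(1 − 0.0754) = 8.641 rad/s.
f_d = ω_d/(2π) = 1.375 Hz.

1.38 Hz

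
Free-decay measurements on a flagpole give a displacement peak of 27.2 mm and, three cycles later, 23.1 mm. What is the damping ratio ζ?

Logarithmic decrement δ = (1/n)·ln(x₀/x_n) = (1/3)·ln(27.2/23.1) = (1/3)·ln(1.177) = 0.05446.
ζ = δ/√(4π² + δ²) = 0.05446/√(39.48 + 0.00297) = 0.05446/6.283 = 0.008667.

0.00867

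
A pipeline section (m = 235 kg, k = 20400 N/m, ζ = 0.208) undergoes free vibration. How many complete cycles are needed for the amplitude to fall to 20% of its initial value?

2 cycles

Logarithmic decrement δ = 2πζ/√(1 − ζ²) = 2π × 0.2080/√(1 − 0.0433) = 1.336.
x_n/x₀ = e^(−nδ) ≤ 0.2; take ln: n ≥ ln(1/0.2)/δ = 1.609/1.336 = 1.205.
So 2 complete cycles are required.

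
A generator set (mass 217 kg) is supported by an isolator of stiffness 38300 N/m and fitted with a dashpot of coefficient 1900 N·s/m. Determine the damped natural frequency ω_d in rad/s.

12.5 rad/s

ω_n = √(k/m) = √(38300/217) = 13.29 rad/s.
Critical damping c_c = 2√(k·m) = 2√(38300 × 217) = 5766 N·s/m, so ζ = c/c_c = 1900/5766 = 0.3295.
ω_d = ω_n√(1 − ζ²) = 13.29 × √(1 − 0.109) = 12.54 rad/s.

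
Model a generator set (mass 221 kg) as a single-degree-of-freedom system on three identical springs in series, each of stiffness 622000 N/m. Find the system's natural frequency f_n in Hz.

Series springs: 1/k_eq = 3/622000, so k_eq = 622000/3 = 207300 N/m.
ω_n = √(k_eq/m) = √(207300/221) = √938.2 = 30.63 rad/s.
f_n = ω_n/(2π) = 30.63/6.283 = 4.875 Hz.

4.87 Hz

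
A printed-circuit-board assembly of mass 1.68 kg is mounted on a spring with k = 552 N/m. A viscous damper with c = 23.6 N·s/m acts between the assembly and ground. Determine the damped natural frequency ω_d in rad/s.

16.7 rad/s

ω_n = √(k/m) = √(552.0/1.68) = 18.13 rad/s.
Critical damping c_c = 2√(k·m) = 2√(552.0 × 1.68) = 60.91 N·s/m, so ζ = c/c_c = 23.6/60.91 = 0.3875.
ω_d = ω_n√(1 − ζ²) = 18.13 × √(1 − 0.150) = 16.71 rad/s.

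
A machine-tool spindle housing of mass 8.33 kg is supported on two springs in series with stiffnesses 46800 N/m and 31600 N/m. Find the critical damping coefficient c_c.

793 N·s/m

Series springs: 1/k_eq = 1/46800 + 1/31600 = 5.301×10^-5, so k_eq = 18860 N/m.
c_c = 2√(k_eq·m) = 2√(18860 × 8.33) = 2 × 396.4 = 792.8 N·s/m.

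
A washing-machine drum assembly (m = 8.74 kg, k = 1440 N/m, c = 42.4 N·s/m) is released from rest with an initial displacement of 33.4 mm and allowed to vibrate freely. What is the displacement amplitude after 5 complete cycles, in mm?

0.0791 mm

ζ = c/(2√(km)) = 42.4/(2√(1440 × 8.74)) = 42.4/224.4 = 0.1890.
Logarithmic decrement δ = 2πζ/√(1 − ζ²) = 2π × 0.1890/√(1 − 0.0357) = 1.209.
After n cycles, x_n/x₀ = e^(−nδ), so x_5 = 33.4 × e^(−5 × 1.209) = 33.4 × 0.002368 = 0.07909 mm.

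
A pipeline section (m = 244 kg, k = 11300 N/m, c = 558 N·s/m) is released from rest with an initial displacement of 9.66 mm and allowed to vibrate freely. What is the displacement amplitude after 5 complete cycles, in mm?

ζ = c/(2√(km)) = 558/(2√(11300 × 244)) = 558/3321 = 0.1680.
Logarithmic decrement δ = 2πζ/√(1 − ζ²) = 2π × 0.1680/√(1 − 0.0282) = 1.071.
After n cycles, x_n/x₀ = e^(−nδ), so x_5 = 9.66 × e^(−5 × 1.071) = 9.66 × 0.004726 = 0.04565 mm.

0.0457 mm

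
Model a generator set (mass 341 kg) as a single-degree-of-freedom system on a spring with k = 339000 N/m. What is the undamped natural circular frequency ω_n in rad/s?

ω_n = √(k/m) = √(339000/341) = √994.1 = 31.53 rad/s.

31.5 rad/s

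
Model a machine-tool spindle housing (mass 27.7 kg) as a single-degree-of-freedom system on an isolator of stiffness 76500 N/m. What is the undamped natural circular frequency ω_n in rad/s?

52.6 rad/s

ω_n = √(k/m) = √(76500/27.7) = √2762 = 52.55 rad/s.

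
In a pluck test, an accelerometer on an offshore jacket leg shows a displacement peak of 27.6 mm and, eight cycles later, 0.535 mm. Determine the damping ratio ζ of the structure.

Logarithmic decrement δ = (1/n)·ln(x₀/x_n) = (1/8)·ln(27.6/0.535) = (1/8)·ln(51.59) = 0.4929.
ζ = δ/√(4π² + δ²) = 0.4929/√(39.48 + 0.243) = 0.4929/6.302 = 0.07821.

0.0782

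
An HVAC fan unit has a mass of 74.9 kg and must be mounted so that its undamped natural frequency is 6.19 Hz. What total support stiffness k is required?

113000 N/m

ω_n = 2πf_n = 2π × 6.19 = 38.89 rad/s.
k = m·ω_n² = 74.9 × 38.89² = 74.9 × 1513 = 113300 N/m.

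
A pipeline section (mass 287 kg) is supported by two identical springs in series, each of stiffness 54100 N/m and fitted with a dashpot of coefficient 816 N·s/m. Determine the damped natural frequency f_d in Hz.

Series springs: 1/k_eq = 2/54100, so k_eq = 54100/2 = 27050 N/m.
ω_n = √(k_eq/m) = √(27050/287) = 9.708 rad/s.
Critical damping c_c = 2√(k_eq·m) = 2√(27050 × 287) = 5573 N·s/m, so ζ = c/c_c = 816/5573 = 0.1464.
ω_d = ω_n√(1 − ζ²) = 9.708 × √(1 − 0.0214) = 9.604 rad/s.
f_d = ω_d/(2π) = 1.528 Hz.

1.53 Hz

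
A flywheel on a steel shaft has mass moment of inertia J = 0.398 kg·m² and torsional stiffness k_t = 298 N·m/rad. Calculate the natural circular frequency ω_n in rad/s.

ω_n = √(k_t/J) = √(298/0.398) = √748.7 = 27.36 rad/s.

27.4 rad/s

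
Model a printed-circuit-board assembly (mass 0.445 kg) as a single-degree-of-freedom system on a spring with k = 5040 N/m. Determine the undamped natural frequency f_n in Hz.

16.9 Hz

ω_n = √(k/m) = √(5040/0.445) = √11330 = 106.4 rad/s.
f_n = ω_n/(2π) = 106.4/6.283 = 16.94 Hz.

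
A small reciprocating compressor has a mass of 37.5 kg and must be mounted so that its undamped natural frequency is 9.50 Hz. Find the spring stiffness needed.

ω_n = 2πf_n = 2π × 9.50 = 59.69 rad/s.
k = m·ω_n² = 37.5 × 59.69² = 37.5 × 3563 = 133600 N/m.

134000 N/m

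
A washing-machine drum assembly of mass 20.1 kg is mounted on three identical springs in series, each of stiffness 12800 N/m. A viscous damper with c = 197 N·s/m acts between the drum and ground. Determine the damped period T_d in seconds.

0.458 s

Series springs: 1/k_eq = 3/12800, so k_eq = 12800/3 = 4267 N/m.
ω_n = √(k_eq/m) = √(4267/20.1) = 14.57 rad/s.
Critical damping c_c = 2√(k_eq·m) = 2√(4267 × 20.1) = 585.7 N·s/m, so ζ = c/c_c = 197/585.7 = 0.3364.
ω_d = ω_n√(1 − ζ²) = 14.57 × √(1 − 0.113) = 13.72 rad/s.
T_d = 2π/ω_d = 0.4579 s.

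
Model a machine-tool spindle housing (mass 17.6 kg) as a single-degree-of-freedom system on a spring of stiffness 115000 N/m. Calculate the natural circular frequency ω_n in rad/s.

80.8 rad/s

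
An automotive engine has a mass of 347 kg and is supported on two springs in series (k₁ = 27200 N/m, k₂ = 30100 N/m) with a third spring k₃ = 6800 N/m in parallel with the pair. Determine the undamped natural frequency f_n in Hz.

Series pair: k_s = k₁k₂/(k₁+k₂) = (27200)(30100)/(27200 + 30100) = 14290 N/m. In parallel with k₃: k_eq = 14290 + 6800 = 21090 N/m.
ω_n = √(k_eq/m) = √(21090/347) = √60.77 = 7.796 rad/s.
f_n = ω_n/(2π) = 7.796/6.283 = 1.241 Hz.

1.24 Hz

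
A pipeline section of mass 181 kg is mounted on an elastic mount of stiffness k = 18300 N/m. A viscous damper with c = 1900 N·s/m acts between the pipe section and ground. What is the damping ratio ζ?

0.522

ω_n = √(k/m) = √(18300/181) = 10.06 rad/s.
Critical damping c_c = 2√(k·m) = 2√(18300 × 181) = 3640 N·s/m, so ζ = c/c_c = 1900/3640 = 0.5220.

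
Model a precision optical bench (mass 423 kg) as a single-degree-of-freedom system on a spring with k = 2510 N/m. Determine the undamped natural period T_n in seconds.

2.58 s

ω_n = √(k/m) = √(2510/423) = √5.934 = 2.436 rad/s.
T_n = 2π/ω_n = 6.283/2.436 = 2.579 s.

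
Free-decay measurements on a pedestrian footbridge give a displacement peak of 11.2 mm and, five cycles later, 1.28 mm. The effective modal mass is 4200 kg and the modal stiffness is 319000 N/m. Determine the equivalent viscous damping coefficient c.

5040 N·s/m

Logarithmic decrement δ = (1/n)·ln(x₀/x_n) = (1/5)·ln(11.2/1.28) = (1/5)·ln(8.750) = 0.4338.
ζ = δ/√(4π² + δ²) = 0.4338/√(39.48 + 0.188) = 0.4338/6.298 = 0.06888.
c = ζ · 2√(km) = 0.06888 × 2√(319000 × 4200) = 0.06888 × 73210 = 5042 N·s/m.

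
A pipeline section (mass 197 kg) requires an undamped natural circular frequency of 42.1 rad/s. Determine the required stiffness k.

349000 N/m

k = m·ω_n² = 197 × 42.10² = 197 × 1772 = 349200 N/m.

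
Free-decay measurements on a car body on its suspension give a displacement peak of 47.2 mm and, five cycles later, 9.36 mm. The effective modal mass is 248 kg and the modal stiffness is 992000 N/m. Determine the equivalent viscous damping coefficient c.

1610 N·s/m

Logarithmic decrement δ = (1/n)·ln(x₀/x_n) = (1/5)·ln(47.2/9.36) = (1/5)·ln(5.043) = 0.3236.
ζ = δ/√(4π² + δ²) = 0.3236/√(39.48 + 0.105) = 0.3236/6.292 = 0.05143.
c = ζ · 2√(km) = 0.05143 × 2√(992000 × 248) = 0.05143 × 31370 = 1613 N·s/m.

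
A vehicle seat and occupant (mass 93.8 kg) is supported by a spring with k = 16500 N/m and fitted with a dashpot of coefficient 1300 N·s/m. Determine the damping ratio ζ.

ω_n = √(k/m) = √(16500/93.8) = 13.26 rad/s.
Critical damping c_c = 2√(k·m) = 2√(16500 × 93.8) = 2488 N·s/m, so ζ = c/c_c = 1300/2488 = 0.5225.

0.522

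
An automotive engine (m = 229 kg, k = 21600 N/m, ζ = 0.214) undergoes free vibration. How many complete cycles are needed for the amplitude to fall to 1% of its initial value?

4 cycles

Logarithmic decrement δ = 2πζ/√(1 − ζ²) = 2π × 0.2140/√(1 − 0.0458) = 1.376.
x_n/x₀ = e^(−nδ) ≤ 0.01; take ln: n ≥ ln(1/0.01)/δ = 4.605/1.376 = 3.346.
So 4 complete cycles are required.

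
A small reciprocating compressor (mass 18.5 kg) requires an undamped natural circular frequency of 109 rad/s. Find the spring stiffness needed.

220000 N/m

k = m·ω_n² = 18.5 × 109.0² = 18.5 × 11880 = 219800 N/m.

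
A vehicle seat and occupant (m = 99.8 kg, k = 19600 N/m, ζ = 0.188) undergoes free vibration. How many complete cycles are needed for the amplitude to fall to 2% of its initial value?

4 cycles

Logarithmic decrement δ = 2πζ/√(1 − ζ²) = 2π × 0.1880/√(1 − 0.0353) = 1.203.
x_n/x₀ = e^(−nδ) ≤ 0.02; take ln: n ≥ ln(1/0.02)/δ = 3.912/1.203 = 3.253.
So 4 complete cycles are required.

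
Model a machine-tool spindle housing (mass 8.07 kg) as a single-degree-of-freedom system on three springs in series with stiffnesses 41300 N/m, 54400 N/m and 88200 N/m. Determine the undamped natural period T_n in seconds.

Series springs: 1/k_eq = 1/41300 + 1/54400 + 1/88200 = 5.393×10^-5, so k_eq = 18540 N/m.
ω_n = √(k_eq/m) = √(18540/8.07) = √2298 = 47.93 rad/s.
T_n = 2π/ω_n = 6.283/47.93 = 0.1311 s.

0.131 s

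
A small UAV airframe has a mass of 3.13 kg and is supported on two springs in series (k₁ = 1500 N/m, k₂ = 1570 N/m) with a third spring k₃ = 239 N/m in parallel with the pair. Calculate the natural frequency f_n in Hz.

2.85 Hz

Series pair: k_s = k₁k₂/(k₁+k₂) = (1500)(1570)/(1500 + 1570) = 767.1 N/m. In parallel with k₃: k_eq = 767.1 + 239 = 1006 N/m.
ω_n = √(k_eq/m) = √(1006/3.13) = √321.4 = 17.93 rad/s.
f_n = ω_n/(2π) = 17.93/6.283 = 2.853 Hz.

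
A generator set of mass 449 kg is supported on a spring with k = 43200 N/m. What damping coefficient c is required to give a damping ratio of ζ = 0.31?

2730 N·s/m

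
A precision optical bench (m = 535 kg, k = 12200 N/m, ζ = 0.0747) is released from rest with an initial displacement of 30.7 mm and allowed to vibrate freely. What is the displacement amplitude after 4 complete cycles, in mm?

Logarithmic decrement δ = 2πζ/√(1 − ζ²) = 2π × 0.07470/√(1 − 0.00558) = 0.4707.
After n cycles, x_n/x₀ = e^(−nδ), so x_4 = 30.7 × e^(−4 × 0.4707) = 30.7 × 0.1522 = 4.672 mm.

4.67 mm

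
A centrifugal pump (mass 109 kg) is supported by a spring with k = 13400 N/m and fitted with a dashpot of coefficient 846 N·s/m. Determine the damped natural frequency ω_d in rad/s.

10.4 rad/s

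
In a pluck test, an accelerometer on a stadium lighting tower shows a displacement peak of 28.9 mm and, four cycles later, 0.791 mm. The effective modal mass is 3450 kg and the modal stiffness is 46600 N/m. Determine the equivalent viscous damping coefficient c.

3590 N·s/m

Logarithmic decrement δ = (1/n)·ln(x₀/x_n) = (1/4)·ln(28.9/0.791) = (1/4)·ln(36.54) = 0.8996.
ζ = δ/√(4π² + δ²) = 0.8996/√(39.48 + 0.809) = 0.8996/6.347 = 0.1417.
c = ζ · 2√(km) = 0.1417 × 2√(46600 × 3450) = 0.1417 × 25360 = 3594 N·s/m.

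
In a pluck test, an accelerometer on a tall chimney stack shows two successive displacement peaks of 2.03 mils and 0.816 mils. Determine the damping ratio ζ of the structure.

Logarithmic decrement δ = (1/n)·ln(x₀/x_n) = (1/1)·ln(2.03/0.816) = (1/1)·ln(2.488) = 0.9114.
ζ = δ/√(4π² + δ²) = 0.9114/√(39.48 + 0.831) = 0.9114/6.349 = 0.1435.

0.144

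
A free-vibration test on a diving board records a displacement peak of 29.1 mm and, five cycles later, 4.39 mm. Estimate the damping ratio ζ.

0.0601

Logarithmic decrement δ = (1/n)·ln(x₀/x_n) = (1/5)·ln(29.1/4.39) = (1/5)·ln(6.629) = 0.3783.
ζ = δ/√(4π² + δ²) = 0.3783/√(39.48 + 0.143) = 0.3783/6.295 = 0.06010.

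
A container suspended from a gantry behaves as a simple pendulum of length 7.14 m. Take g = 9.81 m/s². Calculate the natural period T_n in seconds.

For a simple pendulum ω_n = √(g/L) = √(9.81/7.14) = √1.374 = 1.172 rad/s.
T_n = 2π/ω_n = 6.283/1.172 = 5.360 s.

5.36 s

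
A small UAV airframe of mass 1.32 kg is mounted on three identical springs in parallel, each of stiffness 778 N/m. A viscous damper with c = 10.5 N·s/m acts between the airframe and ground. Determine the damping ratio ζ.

0.0946

Parallel springs add: k_eq = 3 × 778 = 2334 N/m.
ω_n = √(k_eq/m) = √(2334/1.32) = 42.05 rad/s.
Critical damping c_c = 2√(k_eq·m) = 2√(2334 × 1.32) = 111.0 N·s/m, so ζ = c/c_c = 10.5/111.0 = 0.09458.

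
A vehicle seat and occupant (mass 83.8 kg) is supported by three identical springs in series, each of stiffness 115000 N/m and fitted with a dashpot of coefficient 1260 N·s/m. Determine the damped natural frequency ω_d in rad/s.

Series springs: 1/k_eq = 3/115000, so k_eq = 115000/3 = 38330 N/m.
ω_n = √(k_eq/m) = √(38330/83.8) = 21.39 rad/s.
Critical damping c_c = 2√(k_eq·m) = 2√(38330 × 83.8) = 3585 N·s/m, so ζ = c/c_c = 1260/3585 = 0.3515.
ω_d = ω_n√(1 − ζ²) = 21.39 × √(1 − 0.124) = 20.02 rad/s.

20.0 rad/s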